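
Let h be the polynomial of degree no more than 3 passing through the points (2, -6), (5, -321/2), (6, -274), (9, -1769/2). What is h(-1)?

-9/2

Write h(u) = au^3 + bu^2 + cu + d. Substituting each data point gives a linear system:
  8a + 4b + 2c + d = -6
  125a + 25b + 5c + d = -321/2
  216a + 36b + 6c + d = -274
  729a + 81b + 9c + d = -1769/2
Solving the system yields a = -1, b = -5/2, c = 5, d = 2.
So h(u) = -u^3 - (5/2)u^2 + 5u + 2.
Then h(-1) = -9/2.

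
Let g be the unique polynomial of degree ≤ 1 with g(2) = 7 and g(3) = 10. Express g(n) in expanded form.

Using the Lagrange interpolation formula with nodes 2, 3:
  L_0(n) = (n - 3) / -1
  L_1(n) = (n - 2) / 1
Then g(n) = 7·L_0(n) + 10·L_1(n).
Expanding and collecting terms gives g(n) = 3n + 1.
Check: g(2) = 7. ✓

g(n) = 3n + 1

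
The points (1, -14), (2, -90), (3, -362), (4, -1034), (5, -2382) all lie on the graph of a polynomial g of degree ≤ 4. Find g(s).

g(s) = -3s^4 - 4s^3 + s^2 - 6s - 2

Write g(s) = as^4 + bs^3 + cs^2 + ds + e. Substituting each data point gives a linear system:
  a + b + c + d + e = -14
  16a + 8b + 4c + 2d + e = -90
  81a + 27b + 9c + 3d + e = -362
  256a + 64b + 16c + 4d + e = -1034
  625a + 125b + 25c + 5d + e = -2382
Solving the system yields a = -3, b = -4, c = 1, d = -6, e = -2.
So g(s) = -3s^4 - 4s^3 + s^2 - 6s - 2.
Check: g(1) = -14. ✓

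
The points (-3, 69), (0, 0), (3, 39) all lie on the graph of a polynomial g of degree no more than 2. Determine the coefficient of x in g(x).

-5

Write g(x) = ax^2 + bx + c. Substituting each data point gives a linear system:
  9a - 3b + c = 69
  c = 0
  9a + 3b + c = 39
Solving the system yields a = 6, b = -5, c = 0.
So g(x) = 6x^2 - 5x.
The coefficient of x is -5.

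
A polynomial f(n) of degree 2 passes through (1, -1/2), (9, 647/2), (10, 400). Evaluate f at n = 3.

Write f(n) = an^2 + bn + c. Substituting each data point gives a linear system:
  a + b + c = -1/2
  81a + 9b + c = 647/2
  100a + 10b + c = 400
Solving the system yields a = 4, b = 1/2, c = -5.
So f(n) = 4n^2 + (1/2)n - 5.
Then f(3) = 65/2.

65/2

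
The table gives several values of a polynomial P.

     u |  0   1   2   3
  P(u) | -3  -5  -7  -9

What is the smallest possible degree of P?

Forward differences of the values at u = 0, 1, 2, 3:
  P  : -3  -5  -7  -9
  Δ  : -2  -2  -2
  Δ^2: 0  0
  Δ^3: 0
The first differences are constant (-2) and nonzero, while all higher differences vanish, so the minimal degree is 1.

1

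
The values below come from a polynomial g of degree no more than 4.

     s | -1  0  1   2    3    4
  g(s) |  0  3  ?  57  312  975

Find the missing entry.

The 5 known points determine the degree-4 polynomial uniquely.
Write g(s) = as^4 + bs^3 + cs^2 + ds + e. Substituting each data point gives a linear system:
  a - b + c - d + e = 0
  e = 3
  16a + 8b + 4c + 2d + e = 57
  81a + 27b + 9c + 3d + e = 312
  256a + 64b + 16c + 4d + e = 975
Solving the system yields a = 3, b = 5, c = -6, d = -5, e = 3.
So g(s) = 3s⁴ + 5s³ - 6s² - 5s + 3.
Then g(1) = 0.

0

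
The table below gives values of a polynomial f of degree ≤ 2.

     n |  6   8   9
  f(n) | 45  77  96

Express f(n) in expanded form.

Write f(n) = an^2 + bn + c. Substituting each data point gives a linear system:
  36a + 6b + c = 45
  64a + 8b + c = 77
  81a + 9b + c = 96
Solving the system yields a = 1, b = 2, c = -3.
So f(n) = n² + 2n - 3.
Check: f(8) = 77. ✓

f(n) = n^2 + 2n - 3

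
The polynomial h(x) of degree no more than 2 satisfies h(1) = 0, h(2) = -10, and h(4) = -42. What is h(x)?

h(x) = -2x^2 - 4x + 6

Using the Lagrange interpolation formula with nodes 1, 2, 4:
  L_0(x) = (x - 2)(x - 4) / 3
  L_1(x) = (x - 1)(x - 4) / -2
  L_2(x) = (x - 1)(x - 2) / 6
Then h(x) = 0·L_0(x) - 10·L_1(x) - 42·L_2(x).
Expanding and collecting terms gives h(x) = -2x² - 4x + 6.
Check: h(4) = -42. ✓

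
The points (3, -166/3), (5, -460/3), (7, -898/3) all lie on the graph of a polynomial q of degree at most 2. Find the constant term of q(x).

5/3

Write q(x) = ax^2 + bx + c. Substituting each data point gives a linear system:
  9a + 3b + c = -166/3
  25a + 5b + c = -460/3
  49a + 7b + c = -898/3
Solving the system yields a = -6, b = -1, c = 5/3.
So q(x) = -6x^2 - x + 5/3.
The constant term is 5/3.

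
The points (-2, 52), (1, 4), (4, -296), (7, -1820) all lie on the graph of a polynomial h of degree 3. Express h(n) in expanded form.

Using the Lagrange interpolation formula with nodes -2, 1, 4, 7:
  L_0(n) = (n - 1)(n - 4)(n - 7) / -162
  L_1(n) = (n + 2)(n - 4)(n - 7) / 54
  L_2(n) = (n + 2)(n - 1)(n - 7) / -54
  L_3(n) = (n + 2)(n - 1)(n - 4) / 162
Then h(n) = 52·L_0(n) + 4·L_1(n) - 296·L_2(n) - 1820·L_3(n).
Expanding and collecting terms gives h(n) = -6n³ + 4n² + 6n.
Check: h(7) = -1820. ✓

h(n) = -6n^3 + 4n^2 + 6n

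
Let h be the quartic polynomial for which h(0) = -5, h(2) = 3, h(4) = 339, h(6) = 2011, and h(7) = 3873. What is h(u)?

h(u) = 2u^4 - 3u^3 + 3u^2 - 6u - 5

Using the Lagrange interpolation formula with nodes 0, 2, 4, 6, 7:
  L_0(u) = (u - 2)(u - 4)(u - 6)(u - 7) / 336
  L_1(u) = u(u - 4)(u - 6)(u - 7) / -80
  L_2(u) = u(u - 2)(u - 6)(u - 7) / 48
  L_3(u) = u(u - 2)(u - 4)(u - 7) / -48
  L_4(u) = u(u - 2)(u - 4)(u - 6) / 105
Then h(u) = -5·L_0(u) + 3·L_1(u) + 339·L_2(u) + 2011·L_3(u) + 3873·L_4(u).
Expanding and collecting terms gives h(u) = 2u⁴ - 3u³ + 3u² - 6u - 5.
Check: h(7) = 3873. ✓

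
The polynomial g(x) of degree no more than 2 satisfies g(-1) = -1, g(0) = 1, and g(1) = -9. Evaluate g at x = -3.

Using the Lagrange interpolation formula with nodes -1, 0, 1:
  L_0(x) = x(x - 1) / 2
  L_1(x) = (x + 1)(x - 1) / -1
  L_2(x) = (x + 1)x / 2
Then g(x) = -1·L_0(x) + 1·L_1(x) - 9·L_2(x).
Expanding and collecting terms gives g(x) = -6x^2 - 4x + 1.
Evaluating at x = -3: g(-3) = -41.

-41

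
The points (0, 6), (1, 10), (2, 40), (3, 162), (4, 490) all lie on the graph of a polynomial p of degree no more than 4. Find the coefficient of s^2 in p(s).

2

Write p(s) = as^4 + bs^3 + cs^2 + ds + e. Substituting each data point gives a linear system:
  e = 6
  a + b + c + d + e = 10
  16a + 8b + 4c + 2d + e = 40
  81a + 27b + 9c + 3d + e = 162
  256a + 64b + 16c + 4d + e = 490
Solving the system yields a = 2, b = -1, c = 2, d = 1, e = 6.
So p(s) = 2s⁴ - s³ + 2s² + s + 6.
The coefficient of s^2 is 2.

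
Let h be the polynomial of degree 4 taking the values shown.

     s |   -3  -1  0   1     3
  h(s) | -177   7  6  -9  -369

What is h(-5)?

-1569

Write h(s) = as^4 + bs^3 + cs^2 + ds + e. Substituting each data point gives a linear system:
  81a - 27b + 9c - 3d + e = -177
  a - b + c - d + e = 7
  e = 6
  a + b + c + d + e = -9
  81a + 27b + 9c + 3d + e = -369
Solving the system yields a = -3, b = -3, c = -4, d = -5, e = 6.
So h(s) = -3s^4 - 3s^3 - 4s^2 - 5s + 6.
Then h(-5) = -1569.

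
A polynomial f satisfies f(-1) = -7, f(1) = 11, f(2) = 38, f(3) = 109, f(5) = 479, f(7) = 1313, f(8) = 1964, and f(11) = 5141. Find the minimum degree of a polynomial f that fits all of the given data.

Divided differences on the nodes -1, 1, 2, 3, 5, 7, 8, 11:
  order 0: -7  11  38  109  479  1313  1964  5141
  order 1: 9  27  71  185  417  651  1059
  order 2: 6  22  38  58  78  102
  order 3: 4  4  4  4  4
  order 4: 0  0  0  0
  order 5: 0  0  0
  order 6: 0  0
  order 7: 0
The order-3 divided differences are all 4 (nonzero) and every higher order vanishes, so the data lies on a polynomial of degree exactly 3.

3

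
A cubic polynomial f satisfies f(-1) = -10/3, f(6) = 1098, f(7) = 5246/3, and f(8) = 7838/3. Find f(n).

f(n) = 5n^3 + (5/3)n^2 - 6n - 6

Write f(n) = an^3 + bn^2 + cn + d. Substituting each data point gives a linear system:
  -a + b - c + d = -10/3
  216a + 36b + 6c + d = 1098
  343a + 49b + 7c + d = 5246/3
  512a + 64b + 8c + d = 7838/3
Solving the system yields a = 5, b = 5/3, c = -6, d = -6.
So f(n) = 5n^3 + (5/3)n^2 - 6n - 6.
Check: f(-1) = -10/3. ✓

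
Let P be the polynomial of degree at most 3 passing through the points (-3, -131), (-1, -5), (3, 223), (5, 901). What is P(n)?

P(n) = 6n^3 + 5n^2 + 5n + 1

Write P(n) = an^3 + bn^2 + cn + d. Substituting each data point gives a linear system:
  -27a + 9b - 3c + d = -131
  -a + b - c + d = -5
  27a + 9b + 3c + d = 223
  125a + 25b + 5c + d = 901
Solving the system yields a = 6, b = 5, c = 5, d = 1.
So P(n) = 6n³ + 5n² + 5n + 1.
Check: P(-1) = -5. ✓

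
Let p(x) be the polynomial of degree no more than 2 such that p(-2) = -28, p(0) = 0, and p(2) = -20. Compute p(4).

Write p(x) = ax^2 + bx + c. Substituting each data point gives a linear system:
  4a - 2b + c = -28
  c = 0
  4a + 2b + c = -20
Solving the system yields a = -6, b = 2, c = 0.
So p(x) = -6x^2 + 2x.
Then p(4) = -88.

-88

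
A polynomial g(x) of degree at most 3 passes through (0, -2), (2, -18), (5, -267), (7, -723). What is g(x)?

g(x) = -2x^3 - x^2 + 2x - 2

Using the Lagrange interpolation formula with nodes 0, 2, 5, 7:
  L_0(x) = (x - 2)(x - 5)(x - 7) / -70
  L_1(x) = x(x - 5)(x - 7) / 30
  L_2(x) = x(x - 2)(x - 7) / -30
  L_3(x) = x(x - 2)(x - 5) / 70
Then g(x) = -2·L_0(x) - 18·L_1(x) - 267·L_2(x) - 723·L_3(x).
Expanding and collecting terms gives g(x) = -2x³ - x² + 2x - 2.
Check: g(7) = -723. ✓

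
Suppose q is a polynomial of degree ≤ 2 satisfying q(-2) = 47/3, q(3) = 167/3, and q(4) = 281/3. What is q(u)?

q(u) = 5u^2 + 3u + 5/3

Using the Lagrange interpolation formula with nodes -2, 3, 4:
  L_0(u) = (u - 3)(u - 4) / 30
  L_1(u) = (u + 2)(u - 4) / -5
  L_2(u) = (u + 2)(u - 3) / 6
Then q(u) = 47/3·L_0(u) + 167/3·L_1(u) + 281/3·L_2(u).
Expanding and collecting terms gives q(u) = 5u^2 + 3u + 5/3.
Check: q(4) = 281/3. ✓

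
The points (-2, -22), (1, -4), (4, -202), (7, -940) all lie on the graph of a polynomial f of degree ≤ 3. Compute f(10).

-2542

Forward differences of the values at n = -2, 1, 4, 7:
  f  : -22  -4  -202  -940
  Δ  : 18  -198  -738
  Δ^2: -216  -540
  Δ^3: -324
The third differences are constant, confirming degree 3.
Interpolating (Newton forward form) and evaluating at n = 10 gives f(10) = -2542.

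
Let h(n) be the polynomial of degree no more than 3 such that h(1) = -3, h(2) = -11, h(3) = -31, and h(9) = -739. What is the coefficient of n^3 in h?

-1

Write h(n) = an^3 + bn^2 + cn + d. Substituting each data point gives a linear system:
  a + b + c + d = -3
  8a + 4b + 2c + d = -11
  27a + 9b + 3c + d = -31
  729a + 81b + 9c + d = -739
Solving the system yields a = -1, b = 0, c = -1, d = -1.
So h(n) = -n³ - n - 1.
The leading coefficient is -1.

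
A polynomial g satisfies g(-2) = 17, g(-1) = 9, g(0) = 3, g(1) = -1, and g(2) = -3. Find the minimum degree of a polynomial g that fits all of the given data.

Forward differences of the values at n = -2, -1, 0, 1, 2:
  g  : 17  9  3  -1  -3
  Δ  : -8  -6  -4  -2
  Δ^2: 2  2  2
  Δ^3: 0  0
  Δ^4: 0
The second differences are constant (2) and nonzero, while all higher differences vanish, so the minimal degree is 2.

2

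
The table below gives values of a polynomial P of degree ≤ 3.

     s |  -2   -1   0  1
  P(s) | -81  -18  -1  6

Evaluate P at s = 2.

39

Using the Lagrange interpolation formula with nodes -2, -1, 0, 1:
  L_0(s) = (s + 1)s(s - 1) / -6
  L_1(s) = (s + 2)s(s - 1) / 2
  L_2(s) = (s + 2)(s + 1)(s - 1) / -2
  L_3(s) = (s + 2)(s + 1)s / 6
Then P(s) = -81·L_0(s) - 18·L_1(s) - 1·L_2(s) + 6·L_3(s).
Expanding and collecting terms gives P(s) = 6s³ - 5s² + 6s - 1.
Evaluating at s = 2: P(2) = 39.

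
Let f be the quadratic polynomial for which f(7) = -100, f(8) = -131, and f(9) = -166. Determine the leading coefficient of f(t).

Write f(t) = at^2 + bt + c. Substituting each data point gives a linear system:
  49a + 7b + c = -100
  64a + 8b + c = -131
  81a + 9b + c = -166
Solving the system yields a = -2, b = -1, c = 5.
So f(t) = -2t^2 - t + 5.
The leading coefficient is -2.

-2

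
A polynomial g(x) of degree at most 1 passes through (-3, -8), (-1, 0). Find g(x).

Write g(x) = ax + b. Substituting each data point gives a linear system:
  -3a + b = -8
  -a + b = 0
Solving the system yields a = 4, b = 4.
So g(x) = 4x + 4.
Check: g(-1) = 0. ✓

g(x) = 4x + 4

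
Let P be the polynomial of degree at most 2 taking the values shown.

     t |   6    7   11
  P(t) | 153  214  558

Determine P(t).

P(t) = 5t^2 - 4t - 3

Using the Lagrange interpolation formula with nodes 6, 7, 11:
  L_0(t) = (t - 7)(t - 11) / 5
  L_1(t) = (t - 6)(t - 11) / -4
  L_2(t) = (t - 6)(t - 7) / 20
Then P(t) = 153·L_0(t) + 214·L_1(t) + 558·L_2(t).
Expanding and collecting terms gives P(t) = 5t^2 - 4t - 3.
Check: P(7) = 214. ✓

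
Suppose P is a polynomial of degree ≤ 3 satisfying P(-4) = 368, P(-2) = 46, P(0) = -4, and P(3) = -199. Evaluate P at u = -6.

Using the Lagrange interpolation formula with nodes -4, -2, 0, 3:
  L_0(u) = (u + 2)u(u - 3) / -56
  L_1(u) = (u + 4)u(u - 3) / 20
  L_2(u) = (u + 4)(u + 2)(u - 3) / -24
  L_3(u) = (u + 4)(u + 2)u / 105
Then P(u) = 368·L_0(u) + 46·L_1(u) - 4·L_2(u) - 199·L_3(u).
Expanding and collecting terms gives P(u) = -6u³ - 2u² - 5u - 4.
Evaluating at u = -6: P(-6) = 1250.

1250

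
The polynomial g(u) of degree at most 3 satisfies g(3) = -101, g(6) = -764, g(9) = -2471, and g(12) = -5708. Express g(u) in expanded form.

g(u) = -3u^3 - 4u^2 + 4u + 4

Using the Lagrange interpolation formula with nodes 3, 6, 9, 12:
  L_0(u) = (u - 6)(u - 9)(u - 12) / -162
  L_1(u) = (u - 3)(u - 9)(u - 12) / 54
  L_2(u) = (u - 3)(u - 6)(u - 12) / -54
  L_3(u) = (u - 3)(u - 6)(u - 9) / 162
Then g(u) = -101·L_0(u) - 764·L_1(u) - 2471·L_2(u) - 5708·L_3(u).
Expanding and collecting terms gives g(u) = -3u^3 - 4u^2 + 4u + 4.
Check: g(12) = -5708. ✓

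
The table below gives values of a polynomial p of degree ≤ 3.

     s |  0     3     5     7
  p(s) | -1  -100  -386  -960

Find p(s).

Using the Lagrange interpolation formula with nodes 0, 3, 5, 7:
  L_0(s) = (s - 3)(s - 5)(s - 7) / -105
  L_1(s) = s(s - 5)(s - 7) / 24
  L_2(s) = s(s - 3)(s - 7) / -20
  L_3(s) = s(s - 3)(s - 5) / 56
Then p(s) = -1·L_0(s) - 100·L_1(s) - 386·L_2(s) - 960·L_3(s).
Expanding and collecting terms gives p(s) = -2s^3 - 6s^2 + 3s - 1.
Check: p(5) = -386. ✓

p(s) = -2s^3 - 6s^2 + 3s - 1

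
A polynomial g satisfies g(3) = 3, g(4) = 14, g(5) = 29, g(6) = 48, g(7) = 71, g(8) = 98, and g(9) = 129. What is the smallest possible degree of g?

Forward differences of the values at t = 3, 4, 5, 6, 7, 8, 9:
  g  : 3  14  29  48  71  98  129
  Δ  : 11  15  19  23  27  31
  Δ^2: 4  4  4  4  4
  Δ^3: 0  0  0  0
  Δ^4: 0  0  0
  Δ^5: 0  0
  Δ^6: 0
The second differences are constant (4) and nonzero, while all higher differences vanish, so the minimal degree is 2.

2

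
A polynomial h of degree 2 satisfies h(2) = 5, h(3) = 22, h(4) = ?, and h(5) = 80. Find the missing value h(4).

The 3 known points determine the degree-2 polynomial uniquely.
Write h(x) = ax^2 + bx + c. Substituting each data point gives a linear system:
  4a + 2b + c = 5
  9a + 3b + c = 22
  25a + 5b + c = 80
Solving the system yields a = 4, b = -3, c = -5.
So h(x) = 4x² - 3x - 5.
Then h(4) = 47.

47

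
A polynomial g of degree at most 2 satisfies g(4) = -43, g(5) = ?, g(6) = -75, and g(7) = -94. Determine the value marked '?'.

-58

On equispaced nodes a degree-2 polynomial has vanishing third forward difference, so
  - g(4) + 3·g(5) - 3·g(6) + g(7) = 0.
Substituting the known values and solving for g(5):
  3·g(5) = -174
  g(5) = -58.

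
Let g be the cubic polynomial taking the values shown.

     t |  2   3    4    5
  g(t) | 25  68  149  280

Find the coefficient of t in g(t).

0

Write g(t) = at^3 + bt^2 + ct + d. Substituting each data point gives a linear system:
  8a + 4b + 2c + d = 25
  27a + 9b + 3c + d = 68
  64a + 16b + 4c + d = 149
  125a + 25b + 5c + d = 280
Solving the system yields a = 2, b = 1, c = 0, d = 5.
So g(t) = 2t^3 + t^2 + 5.
The coefficient of t is 0.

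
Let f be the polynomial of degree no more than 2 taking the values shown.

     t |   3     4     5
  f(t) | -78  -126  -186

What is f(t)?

f(t) = -6t^2 - 6t - 6

Write f(t) = at^2 + bt + c. Substituting each data point gives a linear system:
  9a + 3b + c = -78
  16a + 4b + c = -126
  25a + 5b + c = -186
Solving the system yields a = -6, b = -6, c = -6.
So f(t) = -6t^2 - 6t - 6.
Check: f(4) = -126. ✓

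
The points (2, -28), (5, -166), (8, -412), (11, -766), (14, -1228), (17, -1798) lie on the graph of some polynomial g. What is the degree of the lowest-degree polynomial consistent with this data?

2

Forward differences of the values at u = 2, 5, 8, 11, 14, 17:
  g  : -28  -166  -412  -766  -1228  -1798
  Δ  : -138  -246  -354  -462  -570
  Δ^2: -108  -108  -108  -108
  Δ^3: 0  0  0
  Δ^4: 0  0
  Δ^5: 0
The second differences are constant (-108) and nonzero, while all higher differences vanish, so the minimal degree is 2.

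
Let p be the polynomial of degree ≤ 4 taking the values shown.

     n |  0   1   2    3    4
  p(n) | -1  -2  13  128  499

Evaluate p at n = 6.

Write p(n) = an^4 + bn^3 + cn^2 + dn + e. Substituting each data point gives a linear system:
  e = -1
  a + b + c + d + e = -2
  16a + 8b + 4c + 2d + e = 13
  81a + 27b + 9c + 3d + e = 128
  256a + 64b + 16c + 4d + e = 499
Solving the system yields a = 3, b = -4, c = -1, d = 1, e = -1.
So p(n) = 3n^4 - 4n^3 - n^2 + n - 1.
Then p(6) = 2993.

2993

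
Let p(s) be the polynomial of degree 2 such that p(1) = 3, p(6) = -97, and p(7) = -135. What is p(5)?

-65

Using the Lagrange interpolation formula with nodes 1, 6, 7:
  L_0(s) = (s - 6)(s - 7) / 30
  L_1(s) = (s - 1)(s - 7) / -5
  L_2(s) = (s - 1)(s - 6) / 6
Then p(s) = 3·L_0(s) - 97·L_1(s) - 135·L_2(s).
Expanding and collecting terms gives p(s) = -3s^2 + s + 5.
Evaluating at s = 5: p(5) = -65.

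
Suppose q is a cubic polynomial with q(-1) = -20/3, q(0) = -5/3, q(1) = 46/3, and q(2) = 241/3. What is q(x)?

q(x) = 6x^3 + 6x^2 + 5x - 5/3

Using the Lagrange interpolation formula with nodes -1, 0, 1, 2:
  L_0(x) = x(x - 1)(x - 2) / -6
  L_1(x) = (x + 1)(x - 1)(x - 2) / 2
  L_2(x) = (x + 1)x(x - 2) / -2
  L_3(x) = (x + 1)x(x - 1) / 6
Then q(x) = -20/3·L_0(x) - 5/3·L_1(x) + 46/3·L_2(x) + 241/3·L_3(x).
Expanding and collecting terms gives q(x) = 6x^3 + 6x^2 + 5x - 5/3.
Check: q(-1) = -20/3. ✓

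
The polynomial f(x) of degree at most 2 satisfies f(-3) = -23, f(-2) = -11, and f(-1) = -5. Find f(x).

Write f(x) = ax^2 + bx + c. Substituting each data point gives a linear system:
  9a - 3b + c = -23
  4a - 2b + c = -11
  a - b + c = -5
Solving the system yields a = -3, b = -3, c = -5.
So f(x) = -3x^2 - 3x - 5.
Check: f(-3) = -23. ✓

f(x) = -3x^2 - 3x - 5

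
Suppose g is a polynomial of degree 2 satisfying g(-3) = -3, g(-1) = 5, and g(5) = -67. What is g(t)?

g(t) = -2t^2 - 4t + 3

Using the Lagrange interpolation formula with nodes -3, -1, 5:
  L_0(t) = (t + 1)(t - 5) / 16
  L_1(t) = (t + 3)(t - 5) / -12
  L_2(t) = (t + 3)(t + 1) / 48
Then g(t) = -3·L_0(t) + 5·L_1(t) - 67·L_2(t).
Expanding and collecting terms gives g(t) = -2t² - 4t + 3.
Check: g(-1) = 5. ✓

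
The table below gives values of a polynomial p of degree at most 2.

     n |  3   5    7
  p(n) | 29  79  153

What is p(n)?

p(n) = 3n^2 + n - 1

Write p(n) = an^2 + bn + c. Substituting each data point gives a linear system:
  9a + 3b + c = 29
  25a + 5b + c = 79
  49a + 7b + c = 153
Solving the system yields a = 3, b = 1, c = -1.
So p(n) = 3n^2 + n - 1.
Check: p(5) = 79. ✓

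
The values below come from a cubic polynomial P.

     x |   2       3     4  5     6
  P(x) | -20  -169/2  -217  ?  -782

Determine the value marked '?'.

The 4 known points determine the degree-3 polynomial uniquely.
Write P(x) = ax^3 + bx^2 + cx + d. Substituting each data point gives a linear system:
  8a + 4b + 2c + d = -20
  27a + 9b + 3c + d = -169/2
  64a + 16b + 4c + d = -217
  216a + 36b + 6c + d = -782
Solving the system yields a = -4, b = 2, c = 3/2, d = 1.
So P(x) = -4x^3 + 2x^2 + (3/2)x + 1.
Then P(5) = -883/2.

-883/2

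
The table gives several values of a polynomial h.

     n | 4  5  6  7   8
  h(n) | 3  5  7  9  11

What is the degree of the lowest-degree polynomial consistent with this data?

Forward differences of the values at n = 4, 5, 6, 7, 8:
  h  : 3  5  7  9  11
  Δ  : 2  2  2  2
  Δ^2: 0  0  0
  Δ^3: 0  0
  Δ^4: 0
The first differences are constant (2) and nonzero, while all higher differences vanish, so the minimal degree is 1.

1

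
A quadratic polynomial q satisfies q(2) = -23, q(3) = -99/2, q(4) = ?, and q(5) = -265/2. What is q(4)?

On equispaced nodes a degree-2 polynomial has vanishing third forward difference, so
  - q(2) + 3·q(3) - 3·q(4) + q(5) = 0.
Substituting the known values and solving for q(4):
  -3·q(4) = 258
  q(4) = -86.

-86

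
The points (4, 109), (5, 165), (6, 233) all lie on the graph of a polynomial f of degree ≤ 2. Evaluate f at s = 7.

313

Write f(s) = as^2 + bs + c. Substituting each data point gives a linear system:
  16a + 4b + c = 109
  25a + 5b + c = 165
  36a + 6b + c = 233
Solving the system yields a = 6, b = 2, c = 5.
So f(s) = 6s^2 + 2s + 5.
Then f(7) = 313.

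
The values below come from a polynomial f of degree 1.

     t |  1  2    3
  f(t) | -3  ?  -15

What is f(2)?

The 2 known points determine the degree-1 polynomial uniquely.
Write f(t) = at + b. Substituting each data point gives a linear system:
  a + b = -3
  3a + b = -15
Solving the system yields a = -6, b = 3.
So f(t) = -6t + 3.
Then f(2) = -9.

-9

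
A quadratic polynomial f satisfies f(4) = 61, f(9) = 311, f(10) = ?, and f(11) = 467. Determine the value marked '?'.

385

The 3 known points determine the degree-2 polynomial uniquely.
Write f(s) = as^2 + bs + c. Substituting each data point gives a linear system:
  16a + 4b + c = 61
  81a + 9b + c = 311
  121a + 11b + c = 467
Solving the system yields a = 4, b = -2, c = 5.
So f(s) = 4s^2 - 2s + 5.
Then f(10) = 385.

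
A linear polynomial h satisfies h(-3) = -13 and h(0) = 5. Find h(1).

Write h(x) = ax + b. Substituting each data point gives a linear system:
  -3a + b = -13
  b = 5
Solving the system yields a = 6, b = 5.
So h(x) = 6x + 5.
Then h(1) = 11.

11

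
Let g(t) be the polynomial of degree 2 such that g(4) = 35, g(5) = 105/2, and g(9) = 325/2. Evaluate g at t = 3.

43/2

Using the Lagrange interpolation formula with nodes 4, 5, 9:
  L_0(t) = (t - 5)(t - 9) / 5
  L_1(t) = (t - 4)(t - 9) / -4
  L_2(t) = (t - 4)(t - 5) / 20
Then g(t) = 35·L_0(t) + 105/2·L_1(t) + 325/2·L_2(t).
Expanding and collecting terms gives g(t) = 2t^2 - (1/2)t + 5.
Evaluating at t = 3: g(3) = 43/2.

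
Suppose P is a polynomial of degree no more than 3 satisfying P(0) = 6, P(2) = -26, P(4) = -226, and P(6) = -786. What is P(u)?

Write P(u) = au^3 + bu^2 + cu + d. Substituting each data point gives a linear system:
  d = 6
  8a + 4b + 2c + d = -26
  64a + 16b + 4c + d = -226
  216a + 36b + 6c + d = -786
Solving the system yields a = -4, b = 3, c = -6, d = 6.
So P(u) = -4u³ + 3u² - 6u + 6.
Check: P(4) = -226. ✓

P(u) = -4u^3 + 3u^2 - 6u + 6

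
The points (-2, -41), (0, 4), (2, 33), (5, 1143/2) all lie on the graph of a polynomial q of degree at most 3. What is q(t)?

Write q(t) = at^3 + bt^2 + ct + d. Substituting each data point gives a linear system:
  -8a + 4b - 2c + d = -41
  d = 4
  8a + 4b + 2c + d = 33
  125a + 25b + 5c + d = 1143/2
Solving the system yields a = 5, b = -2, c = -3/2, d = 4.
So q(t) = 5t³ - 2t² - (3/2)t + 4.
Check: q(-2) = -41. ✓

q(t) = 5t^3 - 2t^2 - (3/2)t + 4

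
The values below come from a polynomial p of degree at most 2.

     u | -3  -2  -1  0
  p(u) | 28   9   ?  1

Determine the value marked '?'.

On equispaced nodes a degree-2 polynomial has vanishing third forward difference, so
  - p(-3) + 3·p(-2) - 3·p(-1) + p(0) = 0.
Substituting the known values and solving for p(-1):
  -3·p(-1) = 0
  p(-1) = 0.

0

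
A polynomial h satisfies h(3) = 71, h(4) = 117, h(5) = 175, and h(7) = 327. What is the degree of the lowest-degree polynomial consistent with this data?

Divided differences on the nodes 3, 4, 5, 7:
  order 0: 71  117  175  327
  order 1: 46  58  76
  order 2: 6  6
  order 3: 0
The order-2 divided differences are all 6 (nonzero) and every higher order vanishes, so the data lies on a polynomial of degree exactly 2.

2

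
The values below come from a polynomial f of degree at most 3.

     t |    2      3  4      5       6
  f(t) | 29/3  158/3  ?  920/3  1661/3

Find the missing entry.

437/3

The 4 known points determine the degree-3 polynomial uniquely.
Write f(t) = at^3 + bt^2 + ct + d. Substituting each data point gives a linear system:
  8a + 4b + 2c + d = 29/3
  27a + 9b + 3c + d = 158/3
  125a + 25b + 5c + d = 920/3
  216a + 36b + 6c + d = 1661/3
Solving the system yields a = 3, b = -2, c = -4, d = 5/3.
So f(t) = 3t^3 - 2t^2 - 4t + 5/3.
Then f(4) = 437/3.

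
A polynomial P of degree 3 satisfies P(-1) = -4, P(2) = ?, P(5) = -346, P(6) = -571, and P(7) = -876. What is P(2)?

The 4 known points determine the degree-3 polynomial uniquely.
Write P(u) = au^3 + bu^2 + cu + d. Substituting each data point gives a linear system:
  -a + b - c + d = -4
  125a + 25b + 5c + d = -346
  216a + 36b + 6c + d = -571
  343a + 49b + 7c + d = -876
Solving the system yields a = -2, b = -4, c = 1, d = -1.
So P(u) = -2u^3 - 4u^2 + u - 1.
Then P(2) = -31.

-31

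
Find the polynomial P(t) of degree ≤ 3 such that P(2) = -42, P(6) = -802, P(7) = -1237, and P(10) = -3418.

P(t) = -3t^3 - 4t^2 - 2t + 2

Write P(t) = at^3 + bt^2 + ct + d. Substituting each data point gives a linear system:
  8a + 4b + 2c + d = -42
  216a + 36b + 6c + d = -802
  343a + 49b + 7c + d = -1237
  1000a + 100b + 10c + d = -3418
Solving the system yields a = -3, b = -4, c = -2, d = 2.
So P(t) = -3t^3 - 4t^2 - 2t + 2.
Check: P(10) = -3418. ✓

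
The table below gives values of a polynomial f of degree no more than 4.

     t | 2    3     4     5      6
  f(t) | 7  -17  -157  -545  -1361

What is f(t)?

Using the Lagrange interpolation formula with nodes 2, 3, 4, 5, 6:
  L_0(t) = (t - 3)(t - 4)(t - 5)(t - 6) / 24
  L_1(t) = (t - 2)(t - 4)(t - 5)(t - 6) / -6
  L_2(t) = (t - 2)(t - 3)(t - 5)(t - 6) / 4
  L_3(t) = (t - 2)(t - 3)(t - 4)(t - 6) / -6
  L_4(t) = (t - 2)(t - 3)(t - 4)(t - 5) / 24
Then f(t) = 7·L_0(t) - 17·L_1(t) - 157·L_2(t) - 545·L_3(t) - 1361·L_4(t).
Expanding and collecting terms gives f(t) = -2t^4 + 6t^3 - 2t^2 + 2t - 5.
Check: f(4) = -157. ✓

f(t) = -2t^4 + 6t^3 - 2t^2 + 2t - 5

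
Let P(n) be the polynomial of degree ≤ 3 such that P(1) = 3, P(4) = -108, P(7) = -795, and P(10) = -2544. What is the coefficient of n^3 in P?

Write P(n) = an^3 + bn^2 + cn + d. Substituting each data point gives a linear system:
  a + b + c + d = 3
  64a + 16b + 4c + d = -108
  343a + 49b + 7c + d = -795
  1000a + 100b + 10c + d = -2544
Solving the system yields a = -3, b = 4, c = 6, d = -4.
So P(n) = -3n^3 + 4n^2 + 6n - 4.
The leading coefficient is -3.

-3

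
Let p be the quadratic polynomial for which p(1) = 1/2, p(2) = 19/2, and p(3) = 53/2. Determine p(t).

p(t) = 4t^2 - 3t - 1/2

Write p(t) = at^2 + bt + c. Substituting each data point gives a linear system:
  a + b + c = 1/2
  4a + 2b + c = 19/2
  9a + 3b + c = 53/2
Solving the system yields a = 4, b = -3, c = -1/2.
So p(t) = 4t² - 3t - 1/2.
Check: p(2) = 19/2. ✓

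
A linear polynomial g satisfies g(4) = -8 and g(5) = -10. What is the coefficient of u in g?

-2

Write g(u) = au + b. Substituting each data point gives a linear system:
  4a + b = -8
  5a + b = -10
Solving the system yields a = -2, b = 0.
So g(u) = -2u.
The leading coefficient is -2.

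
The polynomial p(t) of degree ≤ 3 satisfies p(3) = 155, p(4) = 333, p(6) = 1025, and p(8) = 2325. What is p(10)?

Using the Lagrange interpolation formula with nodes 3, 4, 6, 8:
  L_0(t) = (t - 4)(t - 6)(t - 8) / -15
  L_1(t) = (t - 3)(t - 6)(t - 8) / 8
  L_2(t) = (t - 3)(t - 4)(t - 8) / -12
  L_3(t) = (t - 3)(t - 4)(t - 6) / 40
Then p(t) = 155·L_0(t) + 333·L_1(t) + 1025·L_2(t) + 2325·L_3(t).
Expanding and collecting terms gives p(t) = 4t^3 + 4t^2 + 2t + 5.
Evaluating at t = 10: p(10) = 4425.

4425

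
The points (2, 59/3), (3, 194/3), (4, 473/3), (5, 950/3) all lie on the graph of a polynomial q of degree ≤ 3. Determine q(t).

Using the Lagrange interpolation formula with nodes 2, 3, 4, 5:
  L_0(t) = (t - 3)(t - 4)(t - 5) / -6
  L_1(t) = (t - 2)(t - 4)(t - 5) / 2
  L_2(t) = (t - 2)(t - 3)(t - 5) / -2
  L_3(t) = (t - 2)(t - 3)(t - 4) / 6
Then q(t) = 59/3·L_0(t) + 194/3·L_1(t) + 473/3·L_2(t) + 950/3·L_3(t).
Expanding and collecting terms gives q(t) = 3t³ - 3t² + 3t + 5/3.
Check: q(2) = 59/3. ✓

q(t) = 3t^3 - 3t^2 + 3t + 5/3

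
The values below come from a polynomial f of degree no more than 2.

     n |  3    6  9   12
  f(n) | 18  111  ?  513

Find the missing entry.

The 3 known points determine the degree-2 polynomial uniquely.
Write f(n) = an^2 + bn + c. Substituting each data point gives a linear system:
  9a + 3b + c = 18
  36a + 6b + c = 111
  144a + 12b + c = 513
Solving the system yields a = 4, b = -5, c = -3.
So f(n) = 4n^2 - 5n - 3.
Then f(9) = 276.

276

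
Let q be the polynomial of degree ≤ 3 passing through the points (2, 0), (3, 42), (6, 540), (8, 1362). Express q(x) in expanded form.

Write q(x) = ax^3 + bx^2 + cx + d. Substituting each data point gives a linear system:
  8a + 4b + 2c + d = 0
  27a + 9b + 3c + d = 42
  216a + 36b + 6c + d = 540
  512a + 64b + 8c + d = 1362
Solving the system yields a = 3, b = -2, c = -5, d = -6.
So q(x) = 3x³ - 2x² - 5x - 6.
Check: q(3) = 42. ✓

q(x) = 3x^3 - 2x^2 - 5x - 6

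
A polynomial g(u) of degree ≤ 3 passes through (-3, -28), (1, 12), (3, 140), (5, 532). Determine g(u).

g(u) = 3u^3 + 6u^2 + u + 2

Using the Lagrange interpolation formula with nodes -3, 1, 3, 5:
  L_0(u) = (u - 1)(u - 3)(u - 5) / -192
  L_1(u) = (u + 3)(u - 3)(u - 5) / 32
  L_2(u) = (u + 3)(u - 1)(u - 5) / -24
  L_3(u) = (u + 3)(u - 1)(u - 3) / 64
Then g(u) = -28·L_0(u) + 12·L_1(u) + 140·L_2(u) + 532·L_3(u).
Expanding and collecting terms gives g(u) = 3u^3 + 6u^2 + u + 2.
Check: g(3) = 140. ✓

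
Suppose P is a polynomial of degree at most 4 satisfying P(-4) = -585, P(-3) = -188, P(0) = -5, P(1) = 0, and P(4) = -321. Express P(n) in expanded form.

Write P(n) = an^4 + bn^3 + cn^2 + dn + e. Substituting each data point gives a linear system:
  256a - 64b + 16c - 4d + e = -585
  81a - 27b + 9c - 3d + e = -188
  e = -5
  a + b + c + d + e = 0
  256a + 64b + 16c + 4d + e = -321
Solving the system yields a = -2, b = 2, c = 4, d = 1, e = -5.
So P(n) = -2n^4 + 2n^3 + 4n^2 + n - 5.
Check: P(-3) = -188. ✓

P(n) = -2n^4 + 2n^3 + 4n^2 + n - 5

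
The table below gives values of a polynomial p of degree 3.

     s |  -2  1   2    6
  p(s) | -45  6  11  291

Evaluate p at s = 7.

486

Using the Lagrange interpolation formula with nodes -2, 1, 2, 6:
  L_0(s) = (s - 1)(s - 2)(s - 6) / -96
  L_1(s) = (s + 2)(s - 2)(s - 6) / 15
  L_2(s) = (s + 2)(s - 1)(s - 6) / -16
  L_3(s) = (s + 2)(s - 1)(s - 2) / 160
Then p(s) = -45·L_0(s) + 6·L_1(s) + 11·L_2(s) + 291·L_3(s).
Expanding and collecting terms gives p(s) = 2s³ - 5s² + 6s + 3.
Evaluating at s = 7: p(7) = 486.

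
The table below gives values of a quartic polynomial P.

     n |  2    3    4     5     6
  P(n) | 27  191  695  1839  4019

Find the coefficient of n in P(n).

Write P(n) = an^4 + bn^3 + cn^2 + dn + e. Substituting each data point gives a linear system:
  16a + 8b + 4c + 2d + e = 27
  81a + 27b + 9c + 3d + e = 191
  256a + 64b + 16c + 4d + e = 695
  625a + 125b + 25c + 5d + e = 1839
  1296a + 216b + 36c + 6d + e = 4019
Solving the system yields a = 4, b = -6, c = 4, d = -2, e = -1.
So P(n) = 4n⁴ - 6n³ + 4n² - 2n - 1.
The coefficient of n is -2.

-2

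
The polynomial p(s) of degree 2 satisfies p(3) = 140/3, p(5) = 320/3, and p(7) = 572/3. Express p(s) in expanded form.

p(s) = 3s^2 + 6s + 5/3

Write p(s) = as^2 + bs + c. Substituting each data point gives a linear system:
  9a + 3b + c = 140/3
  25a + 5b + c = 320/3
  49a + 7b + c = 572/3
Solving the system yields a = 3, b = 6, c = 5/3.
So p(s) = 3s² + 6s + 5/3.
Check: p(5) = 320/3. ✓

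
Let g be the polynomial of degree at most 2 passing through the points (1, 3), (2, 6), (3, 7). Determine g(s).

g(s) = -s^2 + 6s - 2

Using the Lagrange interpolation formula with nodes 1, 2, 3:
  L_0(s) = (s - 2)(s - 3) / 2
  L_1(s) = (s - 1)(s - 3) / -1
  L_2(s) = (s - 1)(s - 2) / 2
Then g(s) = 3·L_0(s) + 6·L_1(s) + 7·L_2(s).
Expanding and collecting terms gives g(s) = -s^2 + 6s - 2.
Check: g(3) = 7. ✓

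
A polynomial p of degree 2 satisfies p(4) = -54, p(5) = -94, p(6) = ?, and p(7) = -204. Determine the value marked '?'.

On equispaced nodes a degree-2 polynomial has vanishing third forward difference, so
  - p(4) + 3·p(5) - 3·p(6) + p(7) = 0.
Substituting the known values and solving for p(6):
  -3·p(6) = 432
  p(6) = -144.

-144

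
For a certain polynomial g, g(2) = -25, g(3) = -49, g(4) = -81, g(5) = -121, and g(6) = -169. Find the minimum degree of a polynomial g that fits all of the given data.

2

Forward differences of the values at u = 2, 3, 4, 5, 6:
  g  : -25  -49  -81  -121  -169
  Δ  : -24  -32  -40  -48
  Δ^2: -8  -8  -8
  Δ^3: 0  0
  Δ^4: 0
The second differences are constant (-8) and nonzero, while all higher differences vanish, so the minimal degree is 2.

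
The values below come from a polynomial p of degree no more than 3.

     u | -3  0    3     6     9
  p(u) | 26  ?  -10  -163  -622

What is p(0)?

The 4 known points determine the degree-3 polynomial uniquely.
Write p(u) = au^3 + bu^2 + cu + d. Substituting each data point gives a linear system:
  -27a + 9b - 3c + d = 26
  27a + 9b + 3c + d = -10
  216a + 36b + 6c + d = -163
  729a + 81b + 9c + d = -622
Solving the system yields a = -1, b = 1, c = 3, d = -1.
So p(u) = -u³ + u² + 3u - 1.
Then p(0) = -1.

-1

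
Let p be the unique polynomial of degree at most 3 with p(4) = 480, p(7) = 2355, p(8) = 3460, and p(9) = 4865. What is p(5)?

901

Write p(u) = au^3 + bu^2 + cu + d. Substituting each data point gives a linear system:
  64a + 16b + 4c + d = 480
  343a + 49b + 7c + d = 2355
  512a + 64b + 8c + d = 3460
  729a + 81b + 9c + d = 4865
Solving the system yields a = 6, b = 6, c = 1, d = -4.
So p(u) = 6u^3 + 6u^2 + u - 4.
Then p(5) = 901.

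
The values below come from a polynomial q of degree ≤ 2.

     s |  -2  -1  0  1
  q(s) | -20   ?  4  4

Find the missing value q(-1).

On equispaced nodes a degree-2 polynomial has vanishing third forward difference, so
  - q(-2) + 3·q(-1) - 3·q(0) + q(1) = 0.
Substituting the known values and solving for q(-1):
  3·q(-1) = -12
  q(-1) = -4.

-4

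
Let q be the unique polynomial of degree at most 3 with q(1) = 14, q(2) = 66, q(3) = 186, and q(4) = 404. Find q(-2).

-34

Forward differences of the values at u = 1, 2, 3, 4:
  q  : 14  66  186  404
  Δ  : 52  120  218
  Δ^2: 68  98
  Δ^3: 30
The third differences are constant, confirming degree 3.
Interpolating (Newton forward form) and evaluating at u = -2 gives q(-2) = -34.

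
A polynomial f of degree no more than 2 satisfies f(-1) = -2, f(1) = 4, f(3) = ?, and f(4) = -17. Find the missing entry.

The 3 known points determine the degree-2 polynomial uniquely.
Write f(s) = as^2 + bs + c. Substituting each data point gives a linear system:
  a - b + c = -2
  a + b + c = 4
  16a + 4b + c = -17
Solving the system yields a = -2, b = 3, c = 3.
So f(s) = -2s^2 + 3s + 3.
Then f(3) = -6.

-6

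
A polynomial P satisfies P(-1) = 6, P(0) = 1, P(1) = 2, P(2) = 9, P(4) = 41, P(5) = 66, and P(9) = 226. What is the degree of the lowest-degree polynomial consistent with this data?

Divided differences on the nodes -1, 0, 1, 2, 4, 5, 9:
  order 0: 6  1  2  9  41  66  226
  order 1: -5  1  7  16  25  40
  order 2: 3  3  3  3  3
  order 3: 0  0  0  0
  order 4: 0  0  0
  order 5: 0  0
  order 6: 0
The order-2 divided differences are all 3 (nonzero) and every higher order vanishes, so the data lies on a polynomial of degree exactly 2.

2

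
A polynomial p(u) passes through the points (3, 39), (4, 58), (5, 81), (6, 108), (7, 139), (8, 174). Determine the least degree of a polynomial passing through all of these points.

Forward differences of the values at u = 3, 4, 5, 6, 7, 8:
  p  : 39  58  81  108  139  174
  Δ  : 19  23  27  31  35
  Δ^2: 4  4  4  4
  Δ^3: 0  0  0
  Δ^4: 0  0
  Δ^5: 0
The second differences are constant (4) and nonzero, while all higher differences vanish, so the minimal degree is 2.

2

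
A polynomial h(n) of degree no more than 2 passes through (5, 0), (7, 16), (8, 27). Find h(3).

-8

Using the Lagrange interpolation formula with nodes 5, 7, 8:
  L_0(n) = (n - 7)(n - 8) / 6
  L_1(n) = (n - 5)(n - 8) / -2
  L_2(n) = (n - 5)(n - 7) / 3
Then h(n) = 0·L_0(n) + 16·L_1(n) + 27·L_2(n).
Expanding and collecting terms gives h(n) = n² - 4n - 5.
Evaluating at n = 3: h(3) = -8.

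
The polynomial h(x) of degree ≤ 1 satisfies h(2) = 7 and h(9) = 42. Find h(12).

57

Using the Lagrange interpolation formula with nodes 2, 9:
  L_0(x) = (x - 9) / -7
  L_1(x) = (x - 2) / 7
Then h(x) = 7·L_0(x) + 42·L_1(x).
Expanding and collecting terms gives h(x) = 5x - 3.
Evaluating at x = 12: h(12) = 57.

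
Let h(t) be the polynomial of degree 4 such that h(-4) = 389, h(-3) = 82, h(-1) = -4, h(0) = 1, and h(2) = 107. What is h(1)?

14

Write h(t) = at^4 + bt^3 + ct^2 + dt + e. Substituting each data point gives a linear system:
  256a - 64b + 16c - 4d + e = 389
  81a - 27b + 9c - 3d + e = 82
  a - b + c - d + e = -4
  e = 1
  16a + 8b + 4c + 2d + e = 107
Solving the system yields a = 3, b = 6, c = 1, d = 3, e = 1.
So h(t) = 3t⁴ + 6t³ + t² + 3t + 1.
Then h(1) = 14.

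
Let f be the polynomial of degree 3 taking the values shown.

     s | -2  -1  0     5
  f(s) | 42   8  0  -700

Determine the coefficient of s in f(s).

-5

Write f(s) = as^3 + bs^2 + cs + d. Substituting each data point gives a linear system:
  -8a + 4b - 2c + d = 42
  -a + b - c + d = 8
  d = 0
  125a + 25b + 5c + d = -700
Solving the system yields a = -5, b = -2, c = -5, d = 0.
So f(s) = -5s³ - 2s² - 5s.
The coefficient of s is -5.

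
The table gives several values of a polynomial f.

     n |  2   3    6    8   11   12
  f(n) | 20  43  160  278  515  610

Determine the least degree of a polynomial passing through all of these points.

2

Divided differences on the nodes 2, 3, 6, 8, 11, 12:
  order 0: 20  43  160  278  515  610
  order 1: 23  39  59  79  95
  order 2: 4  4  4  4
  order 3: 0  0  0
  order 4: 0  0
  order 5: 0
The order-2 divided differences are all 4 (nonzero) and every higher order vanishes, so the data lies on a polynomial of degree exactly 2.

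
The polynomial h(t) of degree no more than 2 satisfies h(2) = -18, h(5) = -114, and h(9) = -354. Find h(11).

-522

Write h(t) = at^2 + bt + c. Substituting each data point gives a linear system:
  4a + 2b + c = -18
  25a + 5b + c = -114
  81a + 9b + c = -354
Solving the system yields a = -4, b = -4, c = 6.
So h(t) = -4t² - 4t + 6.
Then h(11) = -522.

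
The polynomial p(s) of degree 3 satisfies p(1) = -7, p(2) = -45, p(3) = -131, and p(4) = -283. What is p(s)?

p(s) = -3s^3 - 6s^2 + s + 1

Using the Lagrange interpolation formula with nodes 1, 2, 3, 4:
  L_0(s) = (s - 2)(s - 3)(s - 4) / -6
  L_1(s) = (s - 1)(s - 3)(s - 4) / 2
  L_2(s) = (s - 1)(s - 2)(s - 4) / -2
  L_3(s) = (s - 1)(s - 2)(s - 3) / 6
Then p(s) = -7·L_0(s) - 45·L_1(s) - 131·L_2(s) - 283·L_3(s).
Expanding and collecting terms gives p(s) = -3s^3 - 6s^2 + s + 1.
Check: p(2) = -45. ✓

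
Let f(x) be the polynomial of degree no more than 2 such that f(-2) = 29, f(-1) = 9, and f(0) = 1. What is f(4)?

Write f(x) = ax^2 + bx + c. Substituting each data point gives a linear system:
  4a - 2b + c = 29
  a - b + c = 9
  c = 1
Solving the system yields a = 6, b = -2, c = 1.
So f(x) = 6x^2 - 2x + 1.
Then f(4) = 89.

89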